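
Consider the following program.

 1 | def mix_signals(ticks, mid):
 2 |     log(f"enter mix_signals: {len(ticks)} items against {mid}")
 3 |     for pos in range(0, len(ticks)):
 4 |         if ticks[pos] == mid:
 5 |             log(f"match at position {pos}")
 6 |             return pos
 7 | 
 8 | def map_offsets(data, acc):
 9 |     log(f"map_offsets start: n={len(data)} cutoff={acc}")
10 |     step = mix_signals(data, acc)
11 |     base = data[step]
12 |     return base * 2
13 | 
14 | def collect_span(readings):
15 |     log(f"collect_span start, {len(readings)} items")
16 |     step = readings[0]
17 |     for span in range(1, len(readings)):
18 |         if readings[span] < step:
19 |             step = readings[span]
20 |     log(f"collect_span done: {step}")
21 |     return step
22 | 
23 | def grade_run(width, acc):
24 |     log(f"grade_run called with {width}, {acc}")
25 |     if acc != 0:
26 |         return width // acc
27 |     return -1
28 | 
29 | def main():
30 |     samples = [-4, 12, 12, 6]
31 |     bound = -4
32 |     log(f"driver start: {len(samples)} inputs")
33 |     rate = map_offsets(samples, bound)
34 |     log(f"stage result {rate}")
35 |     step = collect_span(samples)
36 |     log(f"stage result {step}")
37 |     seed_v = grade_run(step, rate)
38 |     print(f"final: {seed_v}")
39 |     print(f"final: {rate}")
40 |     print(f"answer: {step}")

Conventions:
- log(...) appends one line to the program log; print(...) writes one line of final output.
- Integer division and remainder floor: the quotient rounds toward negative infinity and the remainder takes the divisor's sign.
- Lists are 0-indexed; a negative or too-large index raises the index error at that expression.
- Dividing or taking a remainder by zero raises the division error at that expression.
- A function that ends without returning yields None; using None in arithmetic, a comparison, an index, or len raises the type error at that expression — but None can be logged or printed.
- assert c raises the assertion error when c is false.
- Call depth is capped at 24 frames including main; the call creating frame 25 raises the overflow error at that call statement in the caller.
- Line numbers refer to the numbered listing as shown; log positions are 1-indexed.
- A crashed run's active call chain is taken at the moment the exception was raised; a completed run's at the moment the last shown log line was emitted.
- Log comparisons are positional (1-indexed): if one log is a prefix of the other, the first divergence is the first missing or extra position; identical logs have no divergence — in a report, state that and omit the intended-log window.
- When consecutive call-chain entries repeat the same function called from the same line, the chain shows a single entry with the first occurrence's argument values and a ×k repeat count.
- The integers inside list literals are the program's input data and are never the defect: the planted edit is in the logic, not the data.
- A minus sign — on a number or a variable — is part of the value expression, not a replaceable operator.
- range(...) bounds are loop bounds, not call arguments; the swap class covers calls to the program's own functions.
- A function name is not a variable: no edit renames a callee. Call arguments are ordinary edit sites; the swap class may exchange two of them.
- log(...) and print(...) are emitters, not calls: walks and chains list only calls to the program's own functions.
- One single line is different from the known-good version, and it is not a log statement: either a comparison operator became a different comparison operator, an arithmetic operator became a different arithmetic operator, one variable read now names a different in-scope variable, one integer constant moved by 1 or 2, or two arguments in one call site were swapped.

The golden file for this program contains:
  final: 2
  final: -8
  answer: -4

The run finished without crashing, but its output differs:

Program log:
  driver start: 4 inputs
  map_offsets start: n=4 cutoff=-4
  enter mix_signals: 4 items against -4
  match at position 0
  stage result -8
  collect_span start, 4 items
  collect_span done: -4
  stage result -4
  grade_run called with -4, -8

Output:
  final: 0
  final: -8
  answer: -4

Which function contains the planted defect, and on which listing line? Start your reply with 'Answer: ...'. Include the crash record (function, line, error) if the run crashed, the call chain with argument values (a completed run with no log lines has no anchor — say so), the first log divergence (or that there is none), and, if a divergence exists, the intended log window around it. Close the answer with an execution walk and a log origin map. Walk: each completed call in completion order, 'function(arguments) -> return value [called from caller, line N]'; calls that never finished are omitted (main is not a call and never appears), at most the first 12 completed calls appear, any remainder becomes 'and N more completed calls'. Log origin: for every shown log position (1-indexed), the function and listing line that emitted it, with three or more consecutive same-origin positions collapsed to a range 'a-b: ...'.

Answer: the defect is in main at line 37.
The tell: At log position 9 the runs split — shown 'grade_run called with -4, -8', but the working version logs 'grade_run called with -8, -4'.
Call chain: main -> grade_run(-4, -8) (called at line 37).
First divergence: position 9; shown 'grade_run called with -4, -8' vs intended 'grade_run called with -8, -4'.
Intended log window:
  7: collect_span done: -4
  8: stage result -4
  9: grade_run called with -8, -4
Execution walk:
  mix_signals([-4, 12, 12, 6], -4) -> 0  [called from map_offsets, line 10]
  map_offsets([-4, 12, 12, 6], -4) -> -8  [called from main, line 33]
  collect_span([-4, 12, 12, 6]) -> -4  [called from main, line 35]
  grade_run(-4, -8) -> 0  [called from main, line 37]
Log line origins:
  1: from main, line 32
  2: from map_offsets, line 9
  3: from mix_signals, line 2
  4: from mix_signals, line 5
  5: from main, line 34
  6: from collect_span, line 15
  7: from collect_span, line 20
  8: from main, line 36
  9: from grade_run, line 24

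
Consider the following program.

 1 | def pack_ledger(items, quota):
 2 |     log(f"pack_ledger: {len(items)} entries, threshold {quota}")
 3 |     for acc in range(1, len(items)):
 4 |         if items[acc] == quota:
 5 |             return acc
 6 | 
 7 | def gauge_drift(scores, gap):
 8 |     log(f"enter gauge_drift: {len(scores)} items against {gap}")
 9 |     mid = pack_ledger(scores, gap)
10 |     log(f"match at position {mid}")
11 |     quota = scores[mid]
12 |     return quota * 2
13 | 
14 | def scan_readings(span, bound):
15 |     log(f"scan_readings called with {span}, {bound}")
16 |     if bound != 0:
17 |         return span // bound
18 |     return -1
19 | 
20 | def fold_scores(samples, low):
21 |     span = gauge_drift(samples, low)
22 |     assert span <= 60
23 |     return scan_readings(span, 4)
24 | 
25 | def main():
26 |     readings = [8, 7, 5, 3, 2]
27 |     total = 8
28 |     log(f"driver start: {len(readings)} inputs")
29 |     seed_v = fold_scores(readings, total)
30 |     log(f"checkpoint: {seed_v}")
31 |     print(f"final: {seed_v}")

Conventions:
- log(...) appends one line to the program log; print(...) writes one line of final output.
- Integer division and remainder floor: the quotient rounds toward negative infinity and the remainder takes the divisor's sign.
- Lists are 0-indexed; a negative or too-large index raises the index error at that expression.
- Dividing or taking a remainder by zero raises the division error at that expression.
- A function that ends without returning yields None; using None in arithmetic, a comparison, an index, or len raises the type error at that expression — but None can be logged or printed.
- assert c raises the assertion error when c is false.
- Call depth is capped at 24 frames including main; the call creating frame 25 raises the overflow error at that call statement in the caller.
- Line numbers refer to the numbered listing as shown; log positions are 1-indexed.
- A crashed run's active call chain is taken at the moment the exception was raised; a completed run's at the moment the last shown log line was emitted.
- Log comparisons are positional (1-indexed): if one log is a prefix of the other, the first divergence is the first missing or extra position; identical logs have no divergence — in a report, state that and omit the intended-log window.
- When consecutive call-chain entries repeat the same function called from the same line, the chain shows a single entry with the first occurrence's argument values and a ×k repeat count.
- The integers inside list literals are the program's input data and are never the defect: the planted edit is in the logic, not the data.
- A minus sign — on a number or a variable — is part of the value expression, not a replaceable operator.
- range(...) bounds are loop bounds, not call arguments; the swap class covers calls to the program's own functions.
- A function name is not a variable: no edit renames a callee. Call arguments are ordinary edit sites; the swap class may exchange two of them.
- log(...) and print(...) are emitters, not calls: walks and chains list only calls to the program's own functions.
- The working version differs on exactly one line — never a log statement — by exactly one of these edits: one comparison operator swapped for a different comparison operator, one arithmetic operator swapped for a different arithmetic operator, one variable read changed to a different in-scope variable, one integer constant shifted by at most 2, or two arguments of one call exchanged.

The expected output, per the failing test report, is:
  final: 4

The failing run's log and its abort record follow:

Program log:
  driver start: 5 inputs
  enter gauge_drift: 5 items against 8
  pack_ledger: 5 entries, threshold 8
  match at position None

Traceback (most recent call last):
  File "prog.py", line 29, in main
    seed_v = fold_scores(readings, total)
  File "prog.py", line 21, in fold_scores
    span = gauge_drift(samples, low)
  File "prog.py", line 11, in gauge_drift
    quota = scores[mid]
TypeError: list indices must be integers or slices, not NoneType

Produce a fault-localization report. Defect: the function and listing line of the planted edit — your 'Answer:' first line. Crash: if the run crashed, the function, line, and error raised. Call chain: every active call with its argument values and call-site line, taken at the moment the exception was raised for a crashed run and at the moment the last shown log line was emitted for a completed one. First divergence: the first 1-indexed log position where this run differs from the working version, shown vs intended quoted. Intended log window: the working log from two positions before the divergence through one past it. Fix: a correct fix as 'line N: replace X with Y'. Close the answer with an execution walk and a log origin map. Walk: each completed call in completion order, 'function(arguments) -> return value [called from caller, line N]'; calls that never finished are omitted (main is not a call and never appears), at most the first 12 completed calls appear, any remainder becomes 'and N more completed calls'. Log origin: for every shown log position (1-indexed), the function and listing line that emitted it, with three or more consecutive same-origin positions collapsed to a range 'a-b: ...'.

Answer: the defect is in pack_ledger at line 3.
Core observation: At log position 4 the runs split — shown 'match at position None', but the working version logs 'match at position 0'.
Crash: gauge_drift, line 11, TypeError.
Call chain: main -> fold_scores([8, 7, 5, 3, 2], 8) (called at line 29) -> gauge_drift([8, 7, 5, 3, 2], 8) (called at line 21).
First divergence: position 4 — the shown line 'match at position None' should read 'match at position 0'.
Intended log window:
  2: enter gauge_drift: 5 items against 8
  3: pack_ledger: 5 entries, threshold 8
  4: match at position 0
  5: scan_readings called with 16, 4
Execution walk:
  pack_ledger([8, 7, 5, 3, 2], 8) -> None  [called from gauge_drift, line 9]
Origin of each log line:
  1 — main, line 28
  2 — gauge_drift, line 8
  3 — pack_ledger, line 2
  4 — gauge_drift, line 10
A correct fix: line 3: replace `1` with `0`.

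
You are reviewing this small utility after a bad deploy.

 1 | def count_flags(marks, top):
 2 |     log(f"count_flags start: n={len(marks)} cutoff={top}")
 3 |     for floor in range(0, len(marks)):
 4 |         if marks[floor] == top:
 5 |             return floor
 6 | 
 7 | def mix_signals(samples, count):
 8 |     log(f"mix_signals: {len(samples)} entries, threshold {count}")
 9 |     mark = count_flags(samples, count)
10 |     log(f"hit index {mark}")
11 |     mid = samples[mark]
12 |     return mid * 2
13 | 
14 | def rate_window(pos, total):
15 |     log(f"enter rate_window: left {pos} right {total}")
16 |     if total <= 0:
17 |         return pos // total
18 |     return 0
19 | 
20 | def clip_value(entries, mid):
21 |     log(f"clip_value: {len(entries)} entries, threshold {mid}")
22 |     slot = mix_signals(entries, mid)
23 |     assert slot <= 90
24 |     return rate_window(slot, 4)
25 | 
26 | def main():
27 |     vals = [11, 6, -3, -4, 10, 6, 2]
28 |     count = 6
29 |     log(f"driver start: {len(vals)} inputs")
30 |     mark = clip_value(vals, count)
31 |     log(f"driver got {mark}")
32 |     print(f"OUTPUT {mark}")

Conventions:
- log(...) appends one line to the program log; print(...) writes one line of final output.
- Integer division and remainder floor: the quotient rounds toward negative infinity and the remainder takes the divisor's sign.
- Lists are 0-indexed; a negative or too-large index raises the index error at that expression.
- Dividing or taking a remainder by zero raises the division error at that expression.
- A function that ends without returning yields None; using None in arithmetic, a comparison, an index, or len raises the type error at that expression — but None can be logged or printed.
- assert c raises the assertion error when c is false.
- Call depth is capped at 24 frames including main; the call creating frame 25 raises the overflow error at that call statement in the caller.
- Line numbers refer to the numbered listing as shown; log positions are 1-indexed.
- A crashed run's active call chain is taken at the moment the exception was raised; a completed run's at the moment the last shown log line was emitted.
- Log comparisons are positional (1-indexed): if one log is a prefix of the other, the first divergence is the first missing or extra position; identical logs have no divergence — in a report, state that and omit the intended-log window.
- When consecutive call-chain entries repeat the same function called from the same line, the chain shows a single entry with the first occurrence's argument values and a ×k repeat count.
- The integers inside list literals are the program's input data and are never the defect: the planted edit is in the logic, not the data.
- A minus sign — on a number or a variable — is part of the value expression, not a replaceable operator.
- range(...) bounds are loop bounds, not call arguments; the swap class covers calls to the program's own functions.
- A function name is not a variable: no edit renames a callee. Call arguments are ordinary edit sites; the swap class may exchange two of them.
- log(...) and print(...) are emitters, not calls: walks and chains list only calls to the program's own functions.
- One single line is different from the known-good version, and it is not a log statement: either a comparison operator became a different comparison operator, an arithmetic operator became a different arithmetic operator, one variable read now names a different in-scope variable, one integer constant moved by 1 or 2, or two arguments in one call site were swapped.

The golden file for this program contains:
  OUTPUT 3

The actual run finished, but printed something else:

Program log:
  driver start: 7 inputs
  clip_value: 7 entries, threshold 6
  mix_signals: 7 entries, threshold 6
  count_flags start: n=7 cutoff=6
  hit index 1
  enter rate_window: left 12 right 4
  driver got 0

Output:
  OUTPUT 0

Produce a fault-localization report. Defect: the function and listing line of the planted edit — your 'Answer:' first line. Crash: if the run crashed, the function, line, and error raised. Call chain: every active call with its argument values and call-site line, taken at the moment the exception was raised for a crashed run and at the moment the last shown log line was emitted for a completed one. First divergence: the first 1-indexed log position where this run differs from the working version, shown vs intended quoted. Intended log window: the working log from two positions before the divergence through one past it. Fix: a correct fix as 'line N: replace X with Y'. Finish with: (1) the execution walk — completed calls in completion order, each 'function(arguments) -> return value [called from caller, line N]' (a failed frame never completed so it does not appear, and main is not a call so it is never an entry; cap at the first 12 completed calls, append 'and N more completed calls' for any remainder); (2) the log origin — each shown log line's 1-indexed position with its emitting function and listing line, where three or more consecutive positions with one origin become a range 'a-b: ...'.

Answer: the defect is in rate_window at line 16.
Core observation: The earliest visible damage is log position 7 — 'driver got 0' rather than the intended 'driver got 3'.
Call chain: main.
First divergence: position 7 — the shown line 'driver got 0' should read 'driver got 3'.
Intended log window:
  5: hit index 1
  6: enter rate_window: left 12 right 4
  7: driver got 3
Execution walk:
  count_flags([11, 6, -3, -4, 10, 6, 2], 6) -> 1  [called from mix_signals, line 9]
  mix_signals([11, 6, -3, -4, 10, 6, 2], 6) -> 12  [called from clip_value, line 22]
  rate_window(12, 4) -> 0  [called from clip_value, line 24]
  clip_value([11, 6, -3, -4, 10, 6, 2], 6) -> 0  [called from main, line 30]
Origin of each log line:
  1: emitted by main (line 29)
  2: emitted by clip_value (line 21)
  3: emitted by mix_signals (line 8)
  4: emitted by count_flags (line 2)
  5: emitted by mix_signals (line 10)
  6: emitted by rate_window (line 15)
  7: emitted by main (line 31)
A correct fix: line 16: replace `<=` with `!=`.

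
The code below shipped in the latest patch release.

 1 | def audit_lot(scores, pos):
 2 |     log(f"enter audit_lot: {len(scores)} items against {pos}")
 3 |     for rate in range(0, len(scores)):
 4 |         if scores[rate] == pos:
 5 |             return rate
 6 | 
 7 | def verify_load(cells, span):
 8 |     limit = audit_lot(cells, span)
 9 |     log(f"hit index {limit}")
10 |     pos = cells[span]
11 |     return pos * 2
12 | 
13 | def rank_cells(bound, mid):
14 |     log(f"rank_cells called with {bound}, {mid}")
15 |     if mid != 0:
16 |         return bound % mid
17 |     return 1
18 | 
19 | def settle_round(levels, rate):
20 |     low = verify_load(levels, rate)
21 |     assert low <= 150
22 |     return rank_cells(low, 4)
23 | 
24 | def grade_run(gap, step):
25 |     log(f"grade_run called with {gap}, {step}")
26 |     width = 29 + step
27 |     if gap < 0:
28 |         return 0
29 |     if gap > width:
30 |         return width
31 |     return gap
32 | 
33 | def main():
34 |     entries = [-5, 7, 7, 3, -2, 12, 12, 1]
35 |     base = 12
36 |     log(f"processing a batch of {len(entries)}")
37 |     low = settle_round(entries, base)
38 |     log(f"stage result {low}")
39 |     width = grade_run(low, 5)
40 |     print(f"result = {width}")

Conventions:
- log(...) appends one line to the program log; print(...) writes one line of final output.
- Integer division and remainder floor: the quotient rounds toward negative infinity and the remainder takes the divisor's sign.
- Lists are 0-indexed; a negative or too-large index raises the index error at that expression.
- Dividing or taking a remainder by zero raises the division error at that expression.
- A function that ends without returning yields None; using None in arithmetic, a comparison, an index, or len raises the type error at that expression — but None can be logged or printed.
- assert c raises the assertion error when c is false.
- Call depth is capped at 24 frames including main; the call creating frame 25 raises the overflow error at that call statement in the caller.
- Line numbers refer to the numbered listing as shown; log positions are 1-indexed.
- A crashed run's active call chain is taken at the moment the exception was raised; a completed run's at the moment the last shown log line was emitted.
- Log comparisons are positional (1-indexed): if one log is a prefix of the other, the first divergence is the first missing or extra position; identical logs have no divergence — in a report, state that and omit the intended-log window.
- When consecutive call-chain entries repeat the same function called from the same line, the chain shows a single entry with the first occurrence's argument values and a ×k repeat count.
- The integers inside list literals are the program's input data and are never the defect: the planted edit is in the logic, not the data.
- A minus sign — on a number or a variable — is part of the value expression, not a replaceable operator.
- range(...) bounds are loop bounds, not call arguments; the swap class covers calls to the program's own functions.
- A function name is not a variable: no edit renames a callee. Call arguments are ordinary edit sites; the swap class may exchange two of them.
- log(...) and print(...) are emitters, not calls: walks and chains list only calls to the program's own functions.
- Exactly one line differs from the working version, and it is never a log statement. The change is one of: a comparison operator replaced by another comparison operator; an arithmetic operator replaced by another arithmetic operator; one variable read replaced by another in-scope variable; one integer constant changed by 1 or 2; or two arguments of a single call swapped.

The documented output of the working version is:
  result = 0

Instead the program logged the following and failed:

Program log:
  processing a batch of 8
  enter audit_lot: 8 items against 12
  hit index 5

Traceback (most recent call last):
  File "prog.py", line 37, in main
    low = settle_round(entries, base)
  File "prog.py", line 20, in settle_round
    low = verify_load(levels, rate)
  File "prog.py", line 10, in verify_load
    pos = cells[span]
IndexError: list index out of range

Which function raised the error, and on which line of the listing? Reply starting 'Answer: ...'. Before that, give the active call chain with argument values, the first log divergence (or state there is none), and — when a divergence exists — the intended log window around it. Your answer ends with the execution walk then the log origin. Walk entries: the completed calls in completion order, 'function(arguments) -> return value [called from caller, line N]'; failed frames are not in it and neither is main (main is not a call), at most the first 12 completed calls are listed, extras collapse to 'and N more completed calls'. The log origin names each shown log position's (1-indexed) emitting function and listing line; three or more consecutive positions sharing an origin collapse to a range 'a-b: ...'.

Answer: the error was raised in verify_load, line 10.
The tell: The faulty run's log stops after 3 lines; the working version's next line would be 'rank_cells called with 24, 4'.
Call chain: main -> settle_round([-5, 7, 7, 3, -2, 12, 12, 1], 12) (called at line 37) -> verify_load([-5, 7, 7, 3, -2, 12, 12, 1], 12) (called at line 20).
First divergence: position 4 — after 3 matching lines the faulty run goes silent; intended next line 'rank_cells called with 24, 4'.
Intended log window:
  2: enter audit_lot: 8 items against 12
  3: hit index 5
  4: rank_cells called with 24, 4
  5: stage result 0
Execution walk:
  audit_lot([-5, 7, 7, 3, -2, 12, 12, 1], 12) -> 5  [called from verify_load, line 8]
Origin of each log line:
  1 — main, line 36
  2 — audit_lot, line 2
  3 — verify_load, line 9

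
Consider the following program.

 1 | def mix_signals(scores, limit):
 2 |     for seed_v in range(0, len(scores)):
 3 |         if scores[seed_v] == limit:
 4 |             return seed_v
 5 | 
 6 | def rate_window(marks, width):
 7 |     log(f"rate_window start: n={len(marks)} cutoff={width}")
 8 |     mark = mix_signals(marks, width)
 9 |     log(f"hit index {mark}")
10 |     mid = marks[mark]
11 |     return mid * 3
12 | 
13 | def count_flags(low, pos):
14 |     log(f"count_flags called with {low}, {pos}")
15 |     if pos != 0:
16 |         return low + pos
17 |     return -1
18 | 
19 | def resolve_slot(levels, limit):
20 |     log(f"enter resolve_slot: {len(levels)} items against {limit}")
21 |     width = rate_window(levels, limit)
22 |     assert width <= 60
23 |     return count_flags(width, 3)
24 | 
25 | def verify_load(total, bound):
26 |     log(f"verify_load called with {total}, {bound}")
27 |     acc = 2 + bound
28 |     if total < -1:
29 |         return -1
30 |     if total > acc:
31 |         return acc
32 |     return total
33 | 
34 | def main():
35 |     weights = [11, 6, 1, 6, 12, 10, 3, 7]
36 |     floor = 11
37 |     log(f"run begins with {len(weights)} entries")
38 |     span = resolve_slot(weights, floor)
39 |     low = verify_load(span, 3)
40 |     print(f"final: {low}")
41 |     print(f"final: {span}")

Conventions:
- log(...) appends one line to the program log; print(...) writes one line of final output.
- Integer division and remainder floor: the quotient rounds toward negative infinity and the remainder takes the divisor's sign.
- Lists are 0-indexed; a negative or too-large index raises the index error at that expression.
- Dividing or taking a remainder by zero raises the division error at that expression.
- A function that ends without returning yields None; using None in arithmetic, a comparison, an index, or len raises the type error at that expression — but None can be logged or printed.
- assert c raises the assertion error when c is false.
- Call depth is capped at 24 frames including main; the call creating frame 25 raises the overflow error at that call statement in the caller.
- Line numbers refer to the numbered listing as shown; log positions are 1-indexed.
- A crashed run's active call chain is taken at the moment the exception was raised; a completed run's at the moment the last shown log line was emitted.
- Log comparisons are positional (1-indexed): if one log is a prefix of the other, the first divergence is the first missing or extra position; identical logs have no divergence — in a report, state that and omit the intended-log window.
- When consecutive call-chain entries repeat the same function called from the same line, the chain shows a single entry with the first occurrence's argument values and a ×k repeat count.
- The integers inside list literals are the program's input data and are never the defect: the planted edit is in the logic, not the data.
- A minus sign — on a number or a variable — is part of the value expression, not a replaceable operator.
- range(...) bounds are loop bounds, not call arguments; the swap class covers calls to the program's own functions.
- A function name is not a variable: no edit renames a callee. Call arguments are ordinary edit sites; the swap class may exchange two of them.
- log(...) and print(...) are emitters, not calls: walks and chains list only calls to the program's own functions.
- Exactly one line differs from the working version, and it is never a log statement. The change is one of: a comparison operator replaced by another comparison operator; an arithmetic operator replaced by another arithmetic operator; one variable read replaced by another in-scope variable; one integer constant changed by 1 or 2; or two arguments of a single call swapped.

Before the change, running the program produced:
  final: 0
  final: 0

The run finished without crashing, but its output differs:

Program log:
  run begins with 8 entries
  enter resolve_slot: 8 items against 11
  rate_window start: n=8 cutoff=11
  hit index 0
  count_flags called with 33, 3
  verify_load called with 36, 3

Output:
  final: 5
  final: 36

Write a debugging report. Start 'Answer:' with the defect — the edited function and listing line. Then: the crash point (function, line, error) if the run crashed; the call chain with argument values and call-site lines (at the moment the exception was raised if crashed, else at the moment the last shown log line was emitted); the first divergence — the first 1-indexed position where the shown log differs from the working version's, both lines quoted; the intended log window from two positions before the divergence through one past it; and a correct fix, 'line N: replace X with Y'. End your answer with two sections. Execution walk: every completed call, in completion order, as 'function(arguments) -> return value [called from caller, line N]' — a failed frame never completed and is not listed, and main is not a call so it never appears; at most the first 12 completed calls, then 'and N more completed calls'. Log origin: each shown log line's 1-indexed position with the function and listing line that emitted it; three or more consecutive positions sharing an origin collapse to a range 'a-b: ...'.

Answer: the defect is in count_flags at line 16.
Key fact: Everything matches until log position 6, which reads 'verify_load called with 36, 3' in place of 'verify_load called with 0, 3'.
Call chain: main -> verify_load(36, 3) (called at line 39).
First divergence: position 6; shown 'verify_load called with 36, 3' vs intended 'verify_load called with 0, 3'.
Intended log window:
  4: hit index 0
  5: count_flags called with 33, 3
  6: verify_load called with 0, 3
Execution walk:
  mix_signals([11, 6, 1, 6, 12, 10, 3, 7], 11) -> 0  [called from rate_window, line 8]
  rate_window([11, 6, 1, 6, 12, 10, 3, 7], 11) -> 33  [called from resolve_slot, line 21]
  count_flags(33, 3) -> 36  [called from resolve_slot, line 23]
  resolve_slot([11, 6, 1, 6, 12, 10, 3, 7], 11) -> 36  [called from main, line 38]
  verify_load(36, 3) -> 5  [called from main, line 39]
Log line origins:
  1: from main, line 37
  2: from resolve_slot, line 20
  3: from rate_window, line 7
  4: from rate_window, line 9
  5: from count_flags, line 14
  6: from verify_load, line 26
A correct fix: line 16: replace `+` with `%`.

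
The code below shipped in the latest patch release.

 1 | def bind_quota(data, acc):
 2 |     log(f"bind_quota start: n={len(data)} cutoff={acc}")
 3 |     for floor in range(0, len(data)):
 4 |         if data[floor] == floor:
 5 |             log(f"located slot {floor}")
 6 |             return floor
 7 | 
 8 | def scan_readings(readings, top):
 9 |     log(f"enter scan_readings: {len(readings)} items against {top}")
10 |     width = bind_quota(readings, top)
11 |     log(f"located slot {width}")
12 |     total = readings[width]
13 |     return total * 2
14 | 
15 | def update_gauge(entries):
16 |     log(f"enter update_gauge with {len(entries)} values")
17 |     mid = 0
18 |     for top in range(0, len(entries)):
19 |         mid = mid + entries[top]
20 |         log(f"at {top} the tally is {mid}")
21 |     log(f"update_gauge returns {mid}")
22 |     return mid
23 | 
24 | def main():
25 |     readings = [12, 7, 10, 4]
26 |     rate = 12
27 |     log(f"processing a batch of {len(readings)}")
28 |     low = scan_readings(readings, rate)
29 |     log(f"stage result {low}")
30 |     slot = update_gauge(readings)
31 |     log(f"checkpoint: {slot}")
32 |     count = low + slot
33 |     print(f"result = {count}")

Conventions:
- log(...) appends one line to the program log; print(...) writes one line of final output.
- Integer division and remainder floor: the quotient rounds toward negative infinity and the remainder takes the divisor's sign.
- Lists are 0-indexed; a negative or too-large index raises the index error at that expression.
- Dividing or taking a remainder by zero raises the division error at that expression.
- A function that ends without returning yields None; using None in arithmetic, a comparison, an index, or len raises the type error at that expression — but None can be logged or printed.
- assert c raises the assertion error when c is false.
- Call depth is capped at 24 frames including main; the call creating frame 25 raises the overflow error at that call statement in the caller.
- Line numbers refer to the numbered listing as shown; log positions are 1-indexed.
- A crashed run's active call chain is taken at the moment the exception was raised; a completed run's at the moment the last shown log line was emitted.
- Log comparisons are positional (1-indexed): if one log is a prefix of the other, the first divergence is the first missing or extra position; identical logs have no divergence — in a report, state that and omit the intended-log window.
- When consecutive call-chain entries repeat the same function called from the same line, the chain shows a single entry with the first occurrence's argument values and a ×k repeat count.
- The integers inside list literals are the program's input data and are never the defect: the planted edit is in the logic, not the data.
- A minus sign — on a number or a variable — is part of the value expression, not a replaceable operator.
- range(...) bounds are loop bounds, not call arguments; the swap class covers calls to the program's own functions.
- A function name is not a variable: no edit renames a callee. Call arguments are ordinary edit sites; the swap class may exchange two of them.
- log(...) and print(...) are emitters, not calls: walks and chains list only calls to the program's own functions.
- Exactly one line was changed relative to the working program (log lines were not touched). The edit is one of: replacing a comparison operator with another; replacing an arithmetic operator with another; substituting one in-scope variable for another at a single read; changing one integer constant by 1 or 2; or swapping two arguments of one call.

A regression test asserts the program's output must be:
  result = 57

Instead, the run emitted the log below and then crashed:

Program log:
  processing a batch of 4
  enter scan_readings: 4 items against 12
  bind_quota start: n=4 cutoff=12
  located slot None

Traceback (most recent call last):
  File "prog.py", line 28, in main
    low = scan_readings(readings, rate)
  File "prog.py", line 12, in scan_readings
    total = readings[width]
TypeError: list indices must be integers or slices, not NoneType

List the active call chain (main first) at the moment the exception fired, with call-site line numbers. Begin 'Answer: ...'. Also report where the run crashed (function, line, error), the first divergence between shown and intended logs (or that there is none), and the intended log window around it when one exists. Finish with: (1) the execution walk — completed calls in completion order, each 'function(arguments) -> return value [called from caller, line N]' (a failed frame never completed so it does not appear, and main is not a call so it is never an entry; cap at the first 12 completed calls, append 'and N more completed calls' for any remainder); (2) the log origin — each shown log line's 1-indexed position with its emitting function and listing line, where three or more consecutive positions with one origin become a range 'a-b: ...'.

Answer: main -> scan_readings (called at line 28).
Key observation: Everything matches until log position 4, which reads 'located slot None' in place of 'located slot 0'.
Crash: scan_readings, line 12, TypeError.
First divergence: position 4 — the shown line 'located slot None' should read 'located slot 0'.
Intended log window:
  2: enter scan_readings: 4 items against 12
  3: bind_quota start: n=4 cutoff=12
  4: located slot 0
  5: located slot 0
Execution walk:
  bind_quota([12, 7, 10, 4], 12) -> None  [called from scan_readings, line 10]
Log origin:
  1: logged in main at line 27
  2: logged in scan_readings at line 9
  3: logged in bind_quota at line 2
  4: logged in scan_readings at line 11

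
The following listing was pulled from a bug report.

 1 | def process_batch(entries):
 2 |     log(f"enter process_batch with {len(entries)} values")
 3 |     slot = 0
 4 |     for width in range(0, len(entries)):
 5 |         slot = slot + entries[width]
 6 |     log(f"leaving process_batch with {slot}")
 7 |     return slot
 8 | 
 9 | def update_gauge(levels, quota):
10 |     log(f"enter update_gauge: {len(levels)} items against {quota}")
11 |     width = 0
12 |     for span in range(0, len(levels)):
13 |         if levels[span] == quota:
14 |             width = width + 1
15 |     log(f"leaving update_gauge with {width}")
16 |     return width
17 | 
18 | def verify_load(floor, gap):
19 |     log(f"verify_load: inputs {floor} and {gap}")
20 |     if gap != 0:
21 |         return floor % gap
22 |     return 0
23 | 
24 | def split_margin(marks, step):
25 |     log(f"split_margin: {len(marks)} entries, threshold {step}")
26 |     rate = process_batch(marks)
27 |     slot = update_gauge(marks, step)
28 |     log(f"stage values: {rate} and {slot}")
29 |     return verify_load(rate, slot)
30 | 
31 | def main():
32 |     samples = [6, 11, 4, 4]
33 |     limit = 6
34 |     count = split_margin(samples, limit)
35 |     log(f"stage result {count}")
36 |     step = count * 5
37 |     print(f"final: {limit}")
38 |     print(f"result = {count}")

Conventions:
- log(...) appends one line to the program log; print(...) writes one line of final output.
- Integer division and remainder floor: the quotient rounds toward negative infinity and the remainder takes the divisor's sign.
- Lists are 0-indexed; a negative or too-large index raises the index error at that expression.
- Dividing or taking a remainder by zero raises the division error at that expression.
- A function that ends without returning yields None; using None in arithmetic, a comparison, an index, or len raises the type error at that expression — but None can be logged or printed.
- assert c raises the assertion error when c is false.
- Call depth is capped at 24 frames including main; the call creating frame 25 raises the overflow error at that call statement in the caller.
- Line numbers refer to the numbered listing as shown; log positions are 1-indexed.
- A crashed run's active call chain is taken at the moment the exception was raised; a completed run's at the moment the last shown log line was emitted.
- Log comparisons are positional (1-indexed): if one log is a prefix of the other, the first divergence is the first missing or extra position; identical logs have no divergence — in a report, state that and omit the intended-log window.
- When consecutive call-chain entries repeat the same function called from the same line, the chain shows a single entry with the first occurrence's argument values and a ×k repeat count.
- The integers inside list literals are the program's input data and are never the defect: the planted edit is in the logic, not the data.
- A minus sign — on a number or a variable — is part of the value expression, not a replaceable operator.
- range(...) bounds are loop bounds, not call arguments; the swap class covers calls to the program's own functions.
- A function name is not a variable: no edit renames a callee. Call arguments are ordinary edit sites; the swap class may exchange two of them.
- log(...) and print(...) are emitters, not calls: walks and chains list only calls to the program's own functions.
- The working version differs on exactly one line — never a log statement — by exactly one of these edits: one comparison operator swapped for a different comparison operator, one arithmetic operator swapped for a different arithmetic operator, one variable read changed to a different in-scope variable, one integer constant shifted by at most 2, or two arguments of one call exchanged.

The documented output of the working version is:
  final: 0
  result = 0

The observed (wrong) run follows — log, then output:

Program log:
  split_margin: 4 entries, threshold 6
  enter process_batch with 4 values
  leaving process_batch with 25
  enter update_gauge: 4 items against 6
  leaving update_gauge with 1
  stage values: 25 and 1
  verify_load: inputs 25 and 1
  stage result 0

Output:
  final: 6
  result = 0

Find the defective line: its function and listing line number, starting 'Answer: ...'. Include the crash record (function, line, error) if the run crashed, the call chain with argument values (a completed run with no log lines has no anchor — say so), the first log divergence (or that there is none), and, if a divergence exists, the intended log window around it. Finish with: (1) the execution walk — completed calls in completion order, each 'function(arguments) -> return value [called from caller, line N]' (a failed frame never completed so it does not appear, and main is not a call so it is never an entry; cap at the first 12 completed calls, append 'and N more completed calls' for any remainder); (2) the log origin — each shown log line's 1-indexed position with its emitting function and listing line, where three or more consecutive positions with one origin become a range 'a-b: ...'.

Answer: the defect is in main at line 37.
The tell: Nothing in the log betrays the bug — only the output does.
Call chain: main.
First divergence: none — the logs agree in full.
Execution walk:
  process_batch([6, 11, 4, 4]) -> 25  [called from split_margin, line 26]
  update_gauge([6, 11, 4, 4], 6) -> 1  [called from split_margin, line 27]
  verify_load(25, 1) -> 0  [called from split_margin, line 29]
  split_margin([6, 11, 4, 4], 6) -> 0  [called from main, line 34]
Log line origins:
  1: emitted by split_margin (line 25)
  2: emitted by process_batch (line 2)
  3: emitted by process_batch (line 6)
  4: emitted by update_gauge (line 10)
  5: emitted by update_gauge (line 15)
  6: emitted by split_margin (line 28)
  7: emitted by verify_load (line 19)
  8: emitted by main (line 35)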